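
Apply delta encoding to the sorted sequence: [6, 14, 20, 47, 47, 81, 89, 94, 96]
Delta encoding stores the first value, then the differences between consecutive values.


First value: 6
Deltas:
  14 - 6 = 8
  20 - 14 = 6
  47 - 20 = 27
  47 - 47 = 0
  81 - 47 = 34
  89 - 81 = 8
  94 - 89 = 5
  96 - 94 = 2


Delta encoded: [6, 8, 6, 27, 0, 34, 8, 5, 2]


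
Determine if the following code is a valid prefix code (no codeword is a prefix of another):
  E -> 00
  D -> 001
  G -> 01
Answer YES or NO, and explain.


Checking each pair (does one codeword prefix another?):
  E='00' vs D='001': prefix -- VIOLATION

NO -- this is NOT a valid prefix code. E (00) is a prefix of D (001).


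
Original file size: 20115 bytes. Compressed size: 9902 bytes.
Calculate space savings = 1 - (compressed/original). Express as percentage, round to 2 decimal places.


ratio = compressed/original = 9902/20115 = 0.492269
savings = 1 - ratio = 1 - 0.492269 = 0.507731
as a percentage: 0.507731 * 100 = 50.77%

Space savings = 1 - 9902/20115 = 50.77%


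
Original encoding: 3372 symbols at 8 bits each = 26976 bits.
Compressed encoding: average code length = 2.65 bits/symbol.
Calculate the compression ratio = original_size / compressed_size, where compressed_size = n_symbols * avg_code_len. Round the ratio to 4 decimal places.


original_size = n_symbols * orig_bits = 3372 * 8 = 26976 bits
compressed_size = n_symbols * avg_code_len = 3372 * 2.65 = 8935.8 bits
ratio = original_size / compressed_size = 26976 / 8935.8 = 3.0189

Compression ratio = 3.0189


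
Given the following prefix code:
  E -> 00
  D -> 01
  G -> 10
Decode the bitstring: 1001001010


Decoding step by step:
Bits 10 -> G
Bits 01 -> D
Bits 00 -> E
Bits 10 -> G
Bits 10 -> G


Decoded message: GDEGG


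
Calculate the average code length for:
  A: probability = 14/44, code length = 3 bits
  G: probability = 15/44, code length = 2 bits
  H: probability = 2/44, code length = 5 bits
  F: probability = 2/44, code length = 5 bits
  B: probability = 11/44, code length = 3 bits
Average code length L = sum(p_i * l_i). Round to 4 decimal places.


Weighted contributions p_i * l_i:
  A: (14/44) * 3 = 42/44
  G: (15/44) * 2 = 30/44
  H: (2/44) * 5 = 10/44
  F: (2/44) * 5 = 10/44
  B: (11/44) * 3 = 33/44
Sum = (42 + 30 + 10 + 10 + 33)/44 = 125/44

L = 125/44 = 2.8409 bits/symbol


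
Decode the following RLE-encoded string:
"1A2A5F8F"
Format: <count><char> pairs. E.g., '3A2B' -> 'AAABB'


Expanding each <count><char> pair:
  1A -> 'A'
  2A -> 'AA'
  5F -> 'FFFFF'
  8F -> 'FFFFFFFF'

Decoded = AAAFFFFFFFFFFFFF


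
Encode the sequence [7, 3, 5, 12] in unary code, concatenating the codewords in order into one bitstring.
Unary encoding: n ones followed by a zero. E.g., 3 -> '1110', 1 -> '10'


Encode each number as n ones followed by a terminating 0:
  7 -> 11111110 (8 bits)
  3 -> 1110 (4 bits)
  5 -> 111110 (6 bits)
  12 -> 1111111111110 (13 bits)
Total length = 8 + 4 + 6 + 13 = 31 bits.

Unary([7, 3, 5, 12]) = 1111111011101111101111111111110 (31 bits)


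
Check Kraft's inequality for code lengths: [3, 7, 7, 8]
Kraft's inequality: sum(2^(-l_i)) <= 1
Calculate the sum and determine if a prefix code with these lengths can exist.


Sum = 2^(-3) + 2^(-7) + 2^(-7) + 2^(-8)
    = 0.125 + 0.0078125 + 0.0078125 + 0.00390625
    = 37/256 = 0.14453125
Since 0.14453125 <= 1, Kraft's inequality IS satisfied.
A prefix code with these lengths CAN exist.

Kraft sum = 0.14453125. Satisfied.


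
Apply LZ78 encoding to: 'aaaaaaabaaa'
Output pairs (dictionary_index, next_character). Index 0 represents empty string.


LZ78 encoding steps:
Dictionary: {0: ''}
Step 1: w='' (idx 0), next='a' -> output (0, 'a'), add 'a' as idx 1
Step 2: w='a' (idx 1), next='a' -> output (1, 'a'), add 'aa' as idx 2
Step 3: w='aa' (idx 2), next='a' -> output (2, 'a'), add 'aaa' as idx 3
Step 4: w='a' (idx 1), next='b' -> output (1, 'b'), add 'ab' as idx 4
Step 5: w='aaa' (idx 3), end of input -> output (3, '')


Encoded: [(0, 'a'), (1, 'a'), (2, 'a'), (1, 'b'), (3, '')]


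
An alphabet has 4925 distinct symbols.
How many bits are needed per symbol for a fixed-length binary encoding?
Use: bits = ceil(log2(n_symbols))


log2(4925) = 12.2659
Bracket: 2^12 = 4096 < 4925 <= 2^13 = 8192
So ceil(log2(4925)) = 13

bits = ceil(log2(4925)) = ceil(12.2659) = 13 bits


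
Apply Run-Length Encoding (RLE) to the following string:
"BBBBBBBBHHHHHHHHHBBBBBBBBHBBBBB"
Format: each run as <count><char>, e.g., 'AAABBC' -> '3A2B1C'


Scanning runs left to right:
  i=0: run of 'B' x 8 -> '8B'
  i=8: run of 'H' x 9 -> '9H'
  i=17: run of 'B' x 8 -> '8B'
  i=25: run of 'H' x 1 -> '1H'
  i=26: run of 'B' x 5 -> '5B'

RLE = 8B9H8B1H5B


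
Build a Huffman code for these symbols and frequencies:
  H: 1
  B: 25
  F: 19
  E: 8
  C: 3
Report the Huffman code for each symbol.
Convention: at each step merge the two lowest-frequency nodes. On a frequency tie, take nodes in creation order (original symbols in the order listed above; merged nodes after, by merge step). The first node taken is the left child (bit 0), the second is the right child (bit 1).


Huffman tree construction:
Step 1: Merge H(1) + C(3) = 4
Step 2: Merge (H+C)(4) + E(8) = 12
Step 3: Merge ((H+C)+E)(12) + F(19) = 31
Step 4: Merge B(25) + (((H+C)+E)+F)(31) = 56
Read each symbol's code off the tree from the root (left child = 0, right child = 1).

Codes:
  H: 1000 (length 4)
  B: 0 (length 1)
  F: 11 (length 2)
  E: 101 (length 3)
  C: 1001 (length 4)
Average code length: 103/56 = 1.8393 bits/symbol


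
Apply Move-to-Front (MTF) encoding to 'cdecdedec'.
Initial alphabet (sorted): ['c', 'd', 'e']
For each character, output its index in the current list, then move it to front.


MTF encoding:
'c': index 0 in ['c', 'd', 'e'] -> ['c', 'd', 'e']
'd': index 1 in ['c', 'd', 'e'] -> ['d', 'c', 'e']
'e': index 2 in ['d', 'c', 'e'] -> ['e', 'd', 'c']
'c': index 2 in ['e', 'd', 'c'] -> ['c', 'e', 'd']
'd': index 2 in ['c', 'e', 'd'] -> ['d', 'c', 'e']
'e': index 2 in ['d', 'c', 'e'] -> ['e', 'd', 'c']
'd': index 1 in ['e', 'd', 'c'] -> ['d', 'e', 'c']
'e': index 1 in ['d', 'e', 'c'] -> ['e', 'd', 'c']
'c': index 2 in ['e', 'd', 'c'] -> ['c', 'e', 'd']


Output: [0, 1, 2, 2, 2, 2, 1, 1, 2]


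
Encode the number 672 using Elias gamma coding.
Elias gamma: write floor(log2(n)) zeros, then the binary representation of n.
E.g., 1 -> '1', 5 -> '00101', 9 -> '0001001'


num_bits = floor(log2(672)) + 1 = 10
leading_zeros = num_bits - 1 = 9
binary(672) = 1010100000

Elias gamma(672) = '000000000' + '1010100000' = 0000000001010100000 (19 bits)


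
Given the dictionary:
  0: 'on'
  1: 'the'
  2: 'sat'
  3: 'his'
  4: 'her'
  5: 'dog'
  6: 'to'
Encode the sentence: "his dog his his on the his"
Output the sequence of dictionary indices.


Look up each word in the dictionary:
  'his' -> 3
  'dog' -> 5
  'his' -> 3
  'his' -> 3
  'on' -> 0
  'the' -> 1
  'his' -> 3

Encoded: [3, 5, 3, 3, 0, 1, 3]


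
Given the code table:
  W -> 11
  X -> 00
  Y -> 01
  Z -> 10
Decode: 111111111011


Decoding:
11 -> W
11 -> W
11 -> W
11 -> W
10 -> Z
11 -> W


Result: WWWWZW


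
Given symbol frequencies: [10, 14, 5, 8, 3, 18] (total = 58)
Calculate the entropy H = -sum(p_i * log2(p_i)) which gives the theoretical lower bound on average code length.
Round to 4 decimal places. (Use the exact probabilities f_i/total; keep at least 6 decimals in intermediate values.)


Per-symbol terms -p_i * log2(p_i) with p_i = f_i/58:
  p = 10/58 = 0.172414: log2(p) = -2.536053, -p*log2(p) = 0.437251
  p = 14/58 = 0.241379: log2(p) = -2.050626, -p*log2(p) = 0.494979
  p = 5/58 = 0.086207: log2(p) = -3.536053, -p*log2(p) = 0.304832
  p = 8/58 = 0.137931: log2(p) = -2.857981, -p*log2(p) = 0.394204
  p = 3/58 = 0.051724: log2(p) = -4.273018, -p*log2(p) = 0.221018
  p = 18/58 = 0.310345: log2(p) = -1.688056, -p*log2(p) = 0.523879
H = 0.437251 + 0.494979 + 0.304832 + 0.394204 + 0.221018 + 0.523879 = 2.376163

H = 2.3762 bits/symbol


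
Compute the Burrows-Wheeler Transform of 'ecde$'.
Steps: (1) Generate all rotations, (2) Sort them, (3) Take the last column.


Rotations (sorted):
  0: $ecde -> last char: e
  1: cde$e -> last char: e
  2: de$ec -> last char: c
  3: e$ecd -> last char: d
  4: ecde$ -> last char: $


BWT = eecd$


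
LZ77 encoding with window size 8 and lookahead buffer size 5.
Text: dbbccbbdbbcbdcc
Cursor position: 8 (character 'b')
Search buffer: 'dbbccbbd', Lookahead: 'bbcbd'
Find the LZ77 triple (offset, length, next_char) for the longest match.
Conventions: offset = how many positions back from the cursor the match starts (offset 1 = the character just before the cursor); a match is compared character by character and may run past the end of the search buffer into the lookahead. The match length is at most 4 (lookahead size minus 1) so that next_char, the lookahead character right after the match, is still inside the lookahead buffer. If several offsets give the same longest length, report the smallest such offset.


Try each offset into the search buffer:
  offset=1 (pos 7, char 'd'): match length 0
  offset=2 (pos 6, char 'b'): match length 1
  offset=3 (pos 5, char 'b'): match length 2
  offset=4 (pos 4, char 'c'): match length 0
  offset=5 (pos 3, char 'c'): match length 0
  offset=6 (pos 2, char 'b'): match length 1
  offset=7 (pos 1, char 'b'): match length 3
  offset=8 (pos 0, char 'd'): match length 0
Longest match has length 3 at offset 7.
next_char = character at position 8 + 3 = 11 -> 'b'

Best match: offset=7, length=3 (matching 'bbc' starting at position 1)
LZ77 triple: (7, 3, 'b')


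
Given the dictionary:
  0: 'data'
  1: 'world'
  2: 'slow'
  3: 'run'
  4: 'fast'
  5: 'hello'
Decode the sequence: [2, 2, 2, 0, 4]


Look up each index in the dictionary:
  2 -> 'slow'
  2 -> 'slow'
  2 -> 'slow'
  0 -> 'data'
  4 -> 'fast'

Decoded: "slow slow slow data fast"


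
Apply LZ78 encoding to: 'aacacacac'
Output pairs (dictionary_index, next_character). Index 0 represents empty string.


LZ78 encoding steps:
Dictionary: {0: ''}
Step 1: w='' (idx 0), next='a' -> output (0, 'a'), add 'a' as idx 1
Step 2: w='a' (idx 1), next='c' -> output (1, 'c'), add 'ac' as idx 2
Step 3: w='ac' (idx 2), next='a' -> output (2, 'a'), add 'aca' as idx 3
Step 4: w='' (idx 0), next='c' -> output (0, 'c'), add 'c' as idx 4
Step 5: w='ac' (idx 2), end of input -> output (2, '')


Encoded: [(0, 'a'), (1, 'c'), (2, 'a'), (0, 'c'), (2, '')]


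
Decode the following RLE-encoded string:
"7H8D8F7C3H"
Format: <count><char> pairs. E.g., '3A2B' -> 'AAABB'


Expanding each <count><char> pair:
  7H -> 'HHHHHHH'
  8D -> 'DDDDDDDD'
  8F -> 'FFFFFFFF'
  7C -> 'CCCCCCC'
  3H -> 'HHH'

Decoded = HHHHHHHDDDDDDDDFFFFFFFFCCCCCCCHHH


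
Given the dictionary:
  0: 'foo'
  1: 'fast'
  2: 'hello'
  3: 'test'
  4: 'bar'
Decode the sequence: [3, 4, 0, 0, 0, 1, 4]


Look up each index in the dictionary:
  3 -> 'test'
  4 -> 'bar'
  0 -> 'foo'
  0 -> 'foo'
  0 -> 'foo'
  1 -> 'fast'
  4 -> 'bar'

Decoded: "test bar foo foo foo fast bar"


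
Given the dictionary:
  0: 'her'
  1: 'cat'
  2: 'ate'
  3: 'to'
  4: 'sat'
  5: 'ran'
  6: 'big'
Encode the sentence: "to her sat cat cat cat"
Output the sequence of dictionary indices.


Look up each word in the dictionary:
  'to' -> 3
  'her' -> 0
  'sat' -> 4
  'cat' -> 1
  'cat' -> 1
  'cat' -> 1

Encoded: [3, 0, 4, 1, 1, 1]


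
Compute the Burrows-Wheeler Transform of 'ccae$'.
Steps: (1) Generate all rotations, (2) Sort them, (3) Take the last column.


Rotations (sorted):
  0: $ccae -> last char: e
  1: ae$cc -> last char: c
  2: cae$c -> last char: c
  3: ccae$ -> last char: $
  4: e$cca -> last char: a


BWT = ecc$a


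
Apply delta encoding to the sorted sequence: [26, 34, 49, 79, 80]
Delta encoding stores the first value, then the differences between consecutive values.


First value: 26
Deltas:
  34 - 26 = 8
  49 - 34 = 15
  79 - 49 = 30
  80 - 79 = 1


Delta encoded: [26, 8, 15, 30, 1]


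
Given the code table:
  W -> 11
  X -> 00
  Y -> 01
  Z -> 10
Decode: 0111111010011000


Decoding:
01 -> Y
11 -> W
11 -> W
10 -> Z
10 -> Z
01 -> Y
10 -> Z
00 -> X


Result: YWWZZYZX


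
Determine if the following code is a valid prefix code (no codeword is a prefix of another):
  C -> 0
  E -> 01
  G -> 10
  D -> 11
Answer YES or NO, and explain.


Checking each pair (does one codeword prefix another?):
  C='0' vs E='01': prefix -- VIOLATION

NO -- this is NOT a valid prefix code. C (0) is a prefix of E (01).


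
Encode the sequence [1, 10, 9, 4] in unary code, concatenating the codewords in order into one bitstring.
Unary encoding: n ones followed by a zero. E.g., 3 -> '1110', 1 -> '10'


Encode each number as n ones followed by a terminating 0:
  1 -> 10 (2 bits)
  10 -> 11111111110 (11 bits)
  9 -> 1111111110 (10 bits)
  4 -> 11110 (5 bits)
Total length = 2 + 11 + 10 + 5 = 28 bits.

Unary([1, 10, 9, 4]) = 1011111111110111111111011110 (28 bits)


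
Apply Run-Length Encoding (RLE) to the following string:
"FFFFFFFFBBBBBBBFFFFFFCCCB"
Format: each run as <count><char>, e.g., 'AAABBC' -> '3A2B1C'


Scanning runs left to right:
  i=0: run of 'F' x 8 -> '8F'
  i=8: run of 'B' x 7 -> '7B'
  i=15: run of 'F' x 6 -> '6F'
  i=21: run of 'C' x 3 -> '3C'
  i=24: run of 'B' x 1 -> '1B'

RLE = 8F7B6F3C1B


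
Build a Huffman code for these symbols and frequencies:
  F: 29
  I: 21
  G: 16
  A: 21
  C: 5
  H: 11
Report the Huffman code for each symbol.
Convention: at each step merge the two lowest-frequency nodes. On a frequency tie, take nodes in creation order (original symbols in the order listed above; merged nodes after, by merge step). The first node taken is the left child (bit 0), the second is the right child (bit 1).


Huffman tree construction:
Step 1: Merge C(5) + H(11) = 16
Step 2: Merge G(16) + (C+H)(16) = 32
Step 3: Merge I(21) + A(21) = 42
Step 4: Merge F(29) + (G+(C+H))(32) = 61
Step 5: Merge (I+A)(42) + (F+(G+(C+H)))(61) = 103
Read each symbol's code off the tree from the root (left child = 0, right child = 1).

Codes:
  F: 10 (length 2)
  I: 00 (length 2)
  G: 110 (length 3)
  A: 01 (length 2)
  C: 1110 (length 4)
  H: 1111 (length 4)
Average code length: 254/103 = 2.4660 bits/symbol


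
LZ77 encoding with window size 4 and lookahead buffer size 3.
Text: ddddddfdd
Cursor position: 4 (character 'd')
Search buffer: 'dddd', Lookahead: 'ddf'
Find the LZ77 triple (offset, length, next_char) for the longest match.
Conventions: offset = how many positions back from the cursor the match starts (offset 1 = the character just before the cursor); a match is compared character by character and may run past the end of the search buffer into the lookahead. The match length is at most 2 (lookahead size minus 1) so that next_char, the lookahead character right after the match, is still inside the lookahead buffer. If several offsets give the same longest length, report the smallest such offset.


Try each offset into the search buffer:
  offset=1 (pos 3, char 'd'): match length 2
  offset=2 (pos 2, char 'd'): match length 2
  offset=3 (pos 1, char 'd'): match length 2
  offset=4 (pos 0, char 'd'): match length 2
Longest match has length 2, found at offsets 1, 2, 3, 4; take the smallest, offset 1.
next_char = character at position 4 + 2 = 6 -> 'f'

Best match: offset=1, length=2 (matching 'dd' starting at position 3)
LZ77 triple: (1, 2, 'f')


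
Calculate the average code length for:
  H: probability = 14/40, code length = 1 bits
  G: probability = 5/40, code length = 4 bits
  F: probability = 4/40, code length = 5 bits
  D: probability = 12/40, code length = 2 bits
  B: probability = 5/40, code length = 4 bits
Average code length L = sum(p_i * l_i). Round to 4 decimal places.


Weighted contributions p_i * l_i:
  H: (14/40) * 1 = 14/40
  G: (5/40) * 4 = 20/40
  F: (4/40) * 5 = 20/40
  D: (12/40) * 2 = 24/40
  B: (5/40) * 4 = 20/40
Sum = (14 + 20 + 20 + 24 + 20)/40 = 98/40

L = 98/40 = 2.4500 bits/symbol


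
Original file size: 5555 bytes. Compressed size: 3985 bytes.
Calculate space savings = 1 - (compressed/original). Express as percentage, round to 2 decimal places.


ratio = compressed/original = 3985/5555 = 0.717372
savings = 1 - ratio = 1 - 0.717372 = 0.282628
as a percentage: 0.282628 * 100 = 28.26%

Space savings = 1 - 3985/5555 = 28.26%


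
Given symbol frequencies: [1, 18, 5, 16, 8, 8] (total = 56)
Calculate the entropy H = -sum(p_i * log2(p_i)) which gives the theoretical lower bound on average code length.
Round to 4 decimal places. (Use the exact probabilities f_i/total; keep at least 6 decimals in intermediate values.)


Per-symbol terms -p_i * log2(p_i) with p_i = f_i/56:
  p = 1/56 = 0.017857: log2(p) = -5.807355, -p*log2(p) = 0.103703
  p = 18/56 = 0.321429: log2(p) = -1.637430, -p*log2(p) = 0.526317
  p = 5/56 = 0.089286: log2(p) = -3.485427, -p*log2(p) = 0.311199
  p = 16/56 = 0.285714: log2(p) = -1.807355, -p*log2(p) = 0.516387
  p = 8/56 = 0.142857: log2(p) = -2.807355, -p*log2(p) = 0.401051
  p = 8/56 = 0.142857: log2(p) = -2.807355, -p*log2(p) = 0.401051
H = 0.103703 + 0.526317 + 0.311199 + 0.516387 + 0.401051 + 0.401051 = 2.259708

H = 2.2597 bits/symbol


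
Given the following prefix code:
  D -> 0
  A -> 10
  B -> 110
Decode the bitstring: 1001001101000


Decoding step by step:
Bits 10 -> A
Bits 0 -> D
Bits 10 -> A
Bits 0 -> D
Bits 110 -> B
Bits 10 -> A
Bits 0 -> D
Bits 0 -> D


Decoded message: ADADBADD


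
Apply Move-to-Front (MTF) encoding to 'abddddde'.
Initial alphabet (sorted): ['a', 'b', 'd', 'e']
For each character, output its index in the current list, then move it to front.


MTF encoding:
'a': index 0 in ['a', 'b', 'd', 'e'] -> ['a', 'b', 'd', 'e']
'b': index 1 in ['a', 'b', 'd', 'e'] -> ['b', 'a', 'd', 'e']
'd': index 2 in ['b', 'a', 'd', 'e'] -> ['d', 'b', 'a', 'e']
'd': index 0 in ['d', 'b', 'a', 'e'] -> ['d', 'b', 'a', 'e']
'd': index 0 in ['d', 'b', 'a', 'e'] -> ['d', 'b', 'a', 'e']
'd': index 0 in ['d', 'b', 'a', 'e'] -> ['d', 'b', 'a', 'e']
'd': index 0 in ['d', 'b', 'a', 'e'] -> ['d', 'b', 'a', 'e']
'e': index 3 in ['d', 'b', 'a', 'e'] -> ['e', 'd', 'b', 'a']


Output: [0, 1, 2, 0, 0, 0, 0, 3]


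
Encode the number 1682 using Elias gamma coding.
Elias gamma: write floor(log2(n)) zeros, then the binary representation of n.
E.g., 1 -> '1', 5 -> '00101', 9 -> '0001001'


num_bits = floor(log2(1682)) + 1 = 11
leading_zeros = num_bits - 1 = 10
binary(1682) = 11010010010

Elias gamma(1682) = '0000000000' + '11010010010' = 000000000011010010010 (21 bits)


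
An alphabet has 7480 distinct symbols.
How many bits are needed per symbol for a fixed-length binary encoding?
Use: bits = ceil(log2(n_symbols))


log2(7480) = 12.8688
Bracket: 2^12 = 4096 < 7480 <= 2^13 = 8192
So ceil(log2(7480)) = 13

bits = ceil(log2(7480)) = ceil(12.8688) = 13 bits


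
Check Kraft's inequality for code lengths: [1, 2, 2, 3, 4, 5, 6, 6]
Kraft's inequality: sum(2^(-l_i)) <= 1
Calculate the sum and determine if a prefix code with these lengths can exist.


Sum = 2^(-1) + 2^(-2) + 2^(-2) + 2^(-3) + 2^(-4) + 2^(-5) + 2^(-6) + 2^(-6)
    = 0.5 + 0.25 + 0.25 + 0.125 + 0.0625 + 0.03125 + 0.015625 + 0.015625
    = 80/64 = 1.25
Since 1.25 > 1, Kraft's inequality is NOT satisfied.
A prefix code with these lengths CANNOT exist.

Kraft sum = 1.25. Not satisfied.


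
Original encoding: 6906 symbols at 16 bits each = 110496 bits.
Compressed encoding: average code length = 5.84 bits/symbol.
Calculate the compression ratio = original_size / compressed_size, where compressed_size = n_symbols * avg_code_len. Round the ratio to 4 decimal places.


original_size = n_symbols * orig_bits = 6906 * 16 = 110496 bits
compressed_size = n_symbols * avg_code_len = 6906 * 5.84 = 40331.04 bits
ratio = original_size / compressed_size = 110496 / 40331.04 = 2.7397

Compression ratio = 2.7397


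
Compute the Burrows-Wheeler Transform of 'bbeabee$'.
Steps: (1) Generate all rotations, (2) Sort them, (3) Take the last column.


Rotations (sorted):
  0: $bbeabee -> last char: e
  1: abee$bbe -> last char: e
  2: bbeabee$ -> last char: $
  3: beabee$b -> last char: b
  4: bee$bbea -> last char: a
  5: e$bbeabe -> last char: e
  6: eabee$bb -> last char: b
  7: ee$bbeab -> last char: b


BWT = ee$baebb


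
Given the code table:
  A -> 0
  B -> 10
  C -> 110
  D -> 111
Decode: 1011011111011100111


Decoding:
10 -> B
110 -> C
111 -> D
110 -> C
111 -> D
0 -> A
0 -> A
111 -> D


Result: BCDCDAAD


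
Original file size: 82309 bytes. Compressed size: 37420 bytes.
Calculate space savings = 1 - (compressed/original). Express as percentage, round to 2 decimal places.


ratio = compressed/original = 37420/82309 = 0.454628
savings = 1 - ratio = 1 - 0.454628 = 0.545372
as a percentage: 0.545372 * 100 = 54.54%

Space savings = 1 - 37420/82309 = 54.54%


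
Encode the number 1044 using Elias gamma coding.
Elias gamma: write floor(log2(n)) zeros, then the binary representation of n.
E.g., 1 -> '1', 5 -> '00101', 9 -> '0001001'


num_bits = floor(log2(1044)) + 1 = 11
leading_zeros = num_bits - 1 = 10
binary(1044) = 10000010100

Elias gamma(1044) = '0000000000' + '10000010100' = 000000000010000010100 (21 bits)


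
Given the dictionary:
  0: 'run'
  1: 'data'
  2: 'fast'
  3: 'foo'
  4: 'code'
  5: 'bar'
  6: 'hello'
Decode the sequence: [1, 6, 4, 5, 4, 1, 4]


Look up each index in the dictionary:
  1 -> 'data'
  6 -> 'hello'
  4 -> 'code'
  5 -> 'bar'
  4 -> 'code'
  1 -> 'data'
  4 -> 'code'

Decoded: "data hello code bar code data code"


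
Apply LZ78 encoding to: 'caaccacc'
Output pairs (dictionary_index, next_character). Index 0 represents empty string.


LZ78 encoding steps:
Dictionary: {0: ''}
Step 1: w='' (idx 0), next='c' -> output (0, 'c'), add 'c' as idx 1
Step 2: w='' (idx 0), next='a' -> output (0, 'a'), add 'a' as idx 2
Step 3: w='a' (idx 2), next='c' -> output (2, 'c'), add 'ac' as idx 3
Step 4: w='c' (idx 1), next='a' -> output (1, 'a'), add 'ca' as idx 4
Step 5: w='c' (idx 1), next='c' -> output (1, 'c'), add 'cc' as idx 5


Encoded: [(0, 'c'), (0, 'a'), (2, 'c'), (1, 'a'), (1, 'c')]


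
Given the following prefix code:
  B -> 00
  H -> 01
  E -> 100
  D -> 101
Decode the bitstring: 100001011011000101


Decoding step by step:
Bits 100 -> E
Bits 00 -> B
Bits 101 -> D
Bits 101 -> D
Bits 100 -> E
Bits 01 -> H
Bits 01 -> H


Decoded message: EBDDEHH


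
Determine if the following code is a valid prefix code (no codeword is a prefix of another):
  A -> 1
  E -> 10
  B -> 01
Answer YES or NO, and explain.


Checking each pair (does one codeword prefix another?):
  A='1' vs E='10': prefix -- VIOLATION

NO -- this is NOT a valid prefix code. A (1) is a prefix of E (10).


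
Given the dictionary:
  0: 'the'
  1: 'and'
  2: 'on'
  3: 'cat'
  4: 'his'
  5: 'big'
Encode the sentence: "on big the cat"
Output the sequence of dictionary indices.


Look up each word in the dictionary:
  'on' -> 2
  'big' -> 5
  'the' -> 0
  'cat' -> 3

Encoded: [2, 5, 0, 3]


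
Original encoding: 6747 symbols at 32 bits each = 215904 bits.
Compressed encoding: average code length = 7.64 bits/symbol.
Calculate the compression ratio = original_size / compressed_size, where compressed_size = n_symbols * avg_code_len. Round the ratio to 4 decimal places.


original_size = n_symbols * orig_bits = 6747 * 32 = 215904 bits
compressed_size = n_symbols * avg_code_len = 6747 * 7.64 = 51547.08 bits
ratio = original_size / compressed_size = 215904 / 51547.08 = 4.1885

Compression ratio = 4.1885


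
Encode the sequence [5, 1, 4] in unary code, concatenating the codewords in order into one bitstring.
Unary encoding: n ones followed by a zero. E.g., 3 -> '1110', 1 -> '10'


Encode each number as n ones followed by a terminating 0:
  5 -> 111110 (6 bits)
  1 -> 10 (2 bits)
  4 -> 11110 (5 bits)
Total length = 6 + 2 + 5 = 13 bits.

Unary([5, 1, 4]) = 1111101011110 (13 bits)


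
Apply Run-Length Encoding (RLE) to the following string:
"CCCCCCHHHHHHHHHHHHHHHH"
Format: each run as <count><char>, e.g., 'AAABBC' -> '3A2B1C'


Scanning runs left to right:
  i=0: run of 'C' x 6 -> '6C'
  i=6: run of 'H' x 16 -> '16H'

RLE = 6C16H


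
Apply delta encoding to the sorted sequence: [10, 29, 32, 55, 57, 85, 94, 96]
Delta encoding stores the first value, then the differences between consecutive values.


First value: 10
Deltas:
  29 - 10 = 19
  32 - 29 = 3
  55 - 32 = 23
  57 - 55 = 2
  85 - 57 = 28
  94 - 85 = 9
  96 - 94 = 2


Delta encoded: [10, 19, 3, 23, 2, 28, 9, 2]


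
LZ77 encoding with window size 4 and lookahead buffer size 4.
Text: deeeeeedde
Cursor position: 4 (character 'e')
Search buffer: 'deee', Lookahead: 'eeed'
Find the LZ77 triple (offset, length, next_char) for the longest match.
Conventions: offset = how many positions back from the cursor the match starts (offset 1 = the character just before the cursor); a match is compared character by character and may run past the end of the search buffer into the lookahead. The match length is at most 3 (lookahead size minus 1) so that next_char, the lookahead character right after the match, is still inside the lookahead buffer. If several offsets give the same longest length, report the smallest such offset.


Try each offset into the search buffer:
  offset=1 (pos 3, char 'e'): match length 3
  offset=2 (pos 2, char 'e'): match length 3
  offset=3 (pos 1, char 'e'): match length 3
  offset=4 (pos 0, char 'd'): match length 0
Longest match has length 3, found at offsets 1, 2, 3; take the smallest, offset 1.
next_char = character at position 4 + 3 = 7 -> 'd'

Best match: offset=1, length=3 (matching 'eee' starting at position 3)
LZ77 triple: (1, 3, 'd')


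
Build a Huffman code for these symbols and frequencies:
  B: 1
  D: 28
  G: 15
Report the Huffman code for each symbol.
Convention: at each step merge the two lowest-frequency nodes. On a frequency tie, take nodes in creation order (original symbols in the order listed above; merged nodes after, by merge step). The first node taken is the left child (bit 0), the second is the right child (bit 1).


Huffman tree construction:
Step 1: Merge B(1) + G(15) = 16
Step 2: Merge (B+G)(16) + D(28) = 44
Read each symbol's code off the tree from the root (left child = 0, right child = 1).

Codes:
  B: 00 (length 2)
  D: 1 (length 1)
  G: 01 (length 2)
Average code length: 60/44 = 1.3636 bits/symbol


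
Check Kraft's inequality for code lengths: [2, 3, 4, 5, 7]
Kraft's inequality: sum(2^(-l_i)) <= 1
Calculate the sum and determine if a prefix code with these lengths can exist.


Sum = 2^(-2) + 2^(-3) + 2^(-4) + 2^(-5) + 2^(-7)
    = 0.25 + 0.125 + 0.0625 + 0.03125 + 0.0078125
    = 61/128 = 0.4765625
Since 0.4765625 <= 1, Kraft's inequality IS satisfied.
A prefix code with these lengths CAN exist.

Kraft sum = 0.4765625. Satisfied.


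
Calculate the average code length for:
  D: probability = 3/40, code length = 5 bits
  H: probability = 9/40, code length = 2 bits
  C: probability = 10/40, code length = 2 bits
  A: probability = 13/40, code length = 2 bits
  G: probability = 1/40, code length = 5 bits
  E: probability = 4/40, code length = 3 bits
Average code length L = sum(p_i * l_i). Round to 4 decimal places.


Weighted contributions p_i * l_i:
  D: (3/40) * 5 = 15/40
  H: (9/40) * 2 = 18/40
  C: (10/40) * 2 = 20/40
  A: (13/40) * 2 = 26/40
  G: (1/40) * 5 = 5/40
  E: (4/40) * 3 = 12/40
Sum = (15 + 18 + 20 + 26 + 5 + 12)/40 = 96/40

L = 96/40 = 2.4000 bits/symbol


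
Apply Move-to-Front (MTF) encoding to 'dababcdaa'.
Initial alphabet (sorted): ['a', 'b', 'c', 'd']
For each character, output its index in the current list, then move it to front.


MTF encoding:
'd': index 3 in ['a', 'b', 'c', 'd'] -> ['d', 'a', 'b', 'c']
'a': index 1 in ['d', 'a', 'b', 'c'] -> ['a', 'd', 'b', 'c']
'b': index 2 in ['a', 'd', 'b', 'c'] -> ['b', 'a', 'd', 'c']
'a': index 1 in ['b', 'a', 'd', 'c'] -> ['a', 'b', 'd', 'c']
'b': index 1 in ['a', 'b', 'd', 'c'] -> ['b', 'a', 'd', 'c']
'c': index 3 in ['b', 'a', 'd', 'c'] -> ['c', 'b', 'a', 'd']
'd': index 3 in ['c', 'b', 'a', 'd'] -> ['d', 'c', 'b', 'a']
'a': index 3 in ['d', 'c', 'b', 'a'] -> ['a', 'd', 'c', 'b']
'a': index 0 in ['a', 'd', 'c', 'b'] -> ['a', 'd', 'c', 'b']


Output: [3, 1, 2, 1, 1, 3, 3, 3, 0]


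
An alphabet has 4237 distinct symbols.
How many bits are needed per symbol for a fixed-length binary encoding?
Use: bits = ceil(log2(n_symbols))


log2(4237) = 12.0488
Bracket: 2^12 = 4096 < 4237 <= 2^13 = 8192
So ceil(log2(4237)) = 13

bits = ceil(log2(4237)) = ceil(12.0488) = 13 bits


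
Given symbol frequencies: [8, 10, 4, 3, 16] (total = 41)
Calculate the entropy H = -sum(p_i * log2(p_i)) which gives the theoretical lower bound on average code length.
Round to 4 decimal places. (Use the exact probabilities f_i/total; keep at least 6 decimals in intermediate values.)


Per-symbol terms -p_i * log2(p_i) with p_i = f_i/41:
  p = 8/41 = 0.195122: log2(p) = -2.357552, -p*log2(p) = 0.460010
  p = 10/41 = 0.243902: log2(p) = -2.035624, -p*log2(p) = 0.496494
  p = 4/41 = 0.097561: log2(p) = -3.357552, -p*log2(p) = 0.327566
  p = 3/41 = 0.073171: log2(p) = -3.772590, -p*log2(p) = 0.276043
  p = 16/41 = 0.390244: log2(p) = -1.357552, -p*log2(p) = 0.529776
H = 0.460010 + 0.496494 + 0.327566 + 0.276043 + 0.529776 = 2.089889

H = 2.0899 bits/symbol


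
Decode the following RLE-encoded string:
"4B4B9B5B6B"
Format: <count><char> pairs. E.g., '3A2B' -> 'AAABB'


Expanding each <count><char> pair:
  4B -> 'BBBB'
  4B -> 'BBBB'
  9B -> 'BBBBBBBBB'
  5B -> 'BBBBB'
  6B -> 'BBBBBB'

Decoded = BBBBBBBBBBBBBBBBBBBBBBBBBBBB


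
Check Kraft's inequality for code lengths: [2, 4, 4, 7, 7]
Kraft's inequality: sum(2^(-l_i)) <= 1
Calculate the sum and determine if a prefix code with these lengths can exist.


Sum = 2^(-2) + 2^(-4) + 2^(-4) + 2^(-7) + 2^(-7)
    = 0.25 + 0.0625 + 0.0625 + 0.0078125 + 0.0078125
    = 50/128 = 0.390625
Since 0.390625 <= 1, Kraft's inequality IS satisfied.
A prefix code with these lengths CAN exist.

Kraft sum = 0.390625. Satisfied.


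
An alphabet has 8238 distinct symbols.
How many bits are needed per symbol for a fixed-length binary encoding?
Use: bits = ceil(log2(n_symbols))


log2(8238) = 13.0081
Bracket: 2^13 = 8192 < 8238 <= 2^14 = 16384
So ceil(log2(8238)) = 14

bits = ceil(log2(8238)) = ceil(13.0081) = 14 bits


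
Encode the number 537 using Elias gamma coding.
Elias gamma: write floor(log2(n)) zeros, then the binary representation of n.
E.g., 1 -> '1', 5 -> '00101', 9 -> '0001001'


num_bits = floor(log2(537)) + 1 = 10
leading_zeros = num_bits - 1 = 9
binary(537) = 1000011001

Elias gamma(537) = '000000000' + '1000011001' = 0000000001000011001 (19 bits)


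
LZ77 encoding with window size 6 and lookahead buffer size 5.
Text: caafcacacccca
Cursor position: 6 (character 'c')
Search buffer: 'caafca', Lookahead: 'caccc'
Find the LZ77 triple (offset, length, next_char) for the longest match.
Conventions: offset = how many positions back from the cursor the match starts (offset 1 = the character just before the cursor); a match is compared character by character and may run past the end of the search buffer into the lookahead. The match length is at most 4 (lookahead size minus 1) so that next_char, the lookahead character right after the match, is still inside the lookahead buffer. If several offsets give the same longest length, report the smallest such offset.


Try each offset into the search buffer:
  offset=1 (pos 5, char 'a'): match length 0
  offset=2 (pos 4, char 'c'): match length 3
  offset=3 (pos 3, char 'f'): match length 0
  offset=4 (pos 2, char 'a'): match length 0
  offset=5 (pos 1, char 'a'): match length 0
  offset=6 (pos 0, char 'c'): match length 2
Longest match has length 3 at offset 2.
next_char = character at position 6 + 3 = 9 -> 'c'

Best match: offset=2, length=3 (matching 'cac' starting at position 4)
LZ77 triple: (2, 3, 'c')


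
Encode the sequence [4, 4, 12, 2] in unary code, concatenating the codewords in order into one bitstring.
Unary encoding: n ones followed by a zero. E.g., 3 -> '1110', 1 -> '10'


Encode each number as n ones followed by a terminating 0:
  4 -> 11110 (5 bits)
  4 -> 11110 (5 bits)
  12 -> 1111111111110 (13 bits)
  2 -> 110 (3 bits)
Total length = 5 + 5 + 13 + 3 = 26 bits.

Unary([4, 4, 12, 2]) = 11110111101111111111110110 (26 bits)


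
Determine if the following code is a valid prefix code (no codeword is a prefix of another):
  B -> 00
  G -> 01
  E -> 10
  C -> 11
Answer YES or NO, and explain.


Checking each pair (does one codeword prefix another?):
  B='00' vs G='01': no prefix
  B='00' vs E='10': no prefix
  B='00' vs C='11': no prefix
  G='01' vs B='00': no prefix
  G='01' vs E='10': no prefix
  G='01' vs C='11': no prefix
  E='10' vs B='00': no prefix
  E='10' vs G='01': no prefix
  E='10' vs C='11': no prefix
  C='11' vs B='00': no prefix
  C='11' vs G='01': no prefix
  C='11' vs E='10': no prefix
No violation found over all pairs.

YES -- this is a valid prefix code. No codeword is a prefix of any other codeword.


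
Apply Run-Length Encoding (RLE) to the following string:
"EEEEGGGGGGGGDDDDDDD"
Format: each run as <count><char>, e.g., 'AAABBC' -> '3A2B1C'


Scanning runs left to right:
  i=0: run of 'E' x 4 -> '4E'
  i=4: run of 'G' x 8 -> '8G'
  i=12: run of 'D' x 7 -> '7D'

RLE = 4E8G7D


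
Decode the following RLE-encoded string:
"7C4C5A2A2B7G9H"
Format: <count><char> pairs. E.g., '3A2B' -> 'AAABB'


Expanding each <count><char> pair:
  7C -> 'CCCCCCC'
  4C -> 'CCCC'
  5A -> 'AAAAA'
  2A -> 'AA'
  2B -> 'BB'
  7G -> 'GGGGGGG'
  9H -> 'HHHHHHHHH'

Decoded = CCCCCCCCCCCAAAAAAABBGGGGGGGHHHHHHHHH


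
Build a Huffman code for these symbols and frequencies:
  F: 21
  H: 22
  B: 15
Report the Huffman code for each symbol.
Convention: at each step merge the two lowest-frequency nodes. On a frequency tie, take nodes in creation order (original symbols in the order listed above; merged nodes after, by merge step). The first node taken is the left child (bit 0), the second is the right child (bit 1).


Huffman tree construction:
Step 1: Merge B(15) + F(21) = 36
Step 2: Merge H(22) + (B+F)(36) = 58
Read each symbol's code off the tree from the root (left child = 0, right child = 1).

Codes:
  F: 11 (length 2)
  H: 0 (length 1)
  B: 10 (length 2)
Average code length: 94/58 = 1.6207 bits/symbol


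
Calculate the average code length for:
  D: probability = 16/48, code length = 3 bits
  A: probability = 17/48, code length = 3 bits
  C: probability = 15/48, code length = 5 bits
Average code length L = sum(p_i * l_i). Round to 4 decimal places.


Weighted contributions p_i * l_i:
  D: (16/48) * 3 = 48/48
  A: (17/48) * 3 = 51/48
  C: (15/48) * 5 = 75/48
Sum = (48 + 51 + 75)/48 = 174/48

L = 174/48 = 3.6250 bits/symbol


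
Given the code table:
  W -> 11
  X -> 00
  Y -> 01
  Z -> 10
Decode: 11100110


Decoding:
11 -> W
10 -> Z
01 -> Y
10 -> Z


Result: WZYZ


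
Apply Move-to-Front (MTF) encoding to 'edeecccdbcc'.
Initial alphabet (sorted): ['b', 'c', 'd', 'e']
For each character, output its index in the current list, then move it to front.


MTF encoding:
'e': index 3 in ['b', 'c', 'd', 'e'] -> ['e', 'b', 'c', 'd']
'd': index 3 in ['e', 'b', 'c', 'd'] -> ['d', 'e', 'b', 'c']
'e': index 1 in ['d', 'e', 'b', 'c'] -> ['e', 'd', 'b', 'c']
'e': index 0 in ['e', 'd', 'b', 'c'] -> ['e', 'd', 'b', 'c']
'c': index 3 in ['e', 'd', 'b', 'c'] -> ['c', 'e', 'd', 'b']
'c': index 0 in ['c', 'e', 'd', 'b'] -> ['c', 'e', 'd', 'b']
'c': index 0 in ['c', 'e', 'd', 'b'] -> ['c', 'e', 'd', 'b']
'd': index 2 in ['c', 'e', 'd', 'b'] -> ['d', 'c', 'e', 'b']
'b': index 3 in ['d', 'c', 'e', 'b'] -> ['b', 'd', 'c', 'e']
'c': index 2 in ['b', 'd', 'c', 'e'] -> ['c', 'b', 'd', 'e']
'c': index 0 in ['c', 'b', 'd', 'e'] -> ['c', 'b', 'd', 'e']


Output: [3, 3, 1, 0, 3, 0, 0, 2, 3, 2, 0]


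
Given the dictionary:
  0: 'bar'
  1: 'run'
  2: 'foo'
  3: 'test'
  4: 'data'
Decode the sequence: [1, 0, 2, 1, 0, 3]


Look up each index in the dictionary:
  1 -> 'run'
  0 -> 'bar'
  2 -> 'foo'
  1 -> 'run'
  0 -> 'bar'
  3 -> 'test'

Decoded: "run bar foo run bar test"


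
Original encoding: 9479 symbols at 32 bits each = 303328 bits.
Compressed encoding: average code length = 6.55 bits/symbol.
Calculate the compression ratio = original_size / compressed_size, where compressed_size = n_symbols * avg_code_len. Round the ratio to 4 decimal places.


original_size = n_symbols * orig_bits = 9479 * 32 = 303328 bits
compressed_size = n_symbols * avg_code_len = 9479 * 6.55 = 62087.45 bits
ratio = original_size / compressed_size = 303328 / 62087.45 = 4.8855

Compression ratio = 4.8855


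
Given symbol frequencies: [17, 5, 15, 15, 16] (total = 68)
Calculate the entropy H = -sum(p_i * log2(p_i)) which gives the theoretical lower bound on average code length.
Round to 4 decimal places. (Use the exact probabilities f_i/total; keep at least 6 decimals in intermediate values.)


Per-symbol terms -p_i * log2(p_i) with p_i = f_i/68:
  p = 17/68 = 0.250000: log2(p) = -2.000000, -p*log2(p) = 0.500000
  p = 5/68 = 0.073529: log2(p) = -3.765535, -p*log2(p) = 0.276878
  p = 15/68 = 0.220588: log2(p) = -2.180572, -p*log2(p) = 0.481009
  p = 15/68 = 0.220588: log2(p) = -2.180572, -p*log2(p) = 0.481009
  p = 16/68 = 0.235294: log2(p) = -2.087463, -p*log2(p) = 0.491168
H = 0.500000 + 0.276878 + 0.481009 + 0.481009 + 0.491168 = 2.230064

H = 2.2301 bits/symbol


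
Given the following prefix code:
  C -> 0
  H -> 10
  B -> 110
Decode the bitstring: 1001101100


Decoding step by step:
Bits 10 -> H
Bits 0 -> C
Bits 110 -> B
Bits 110 -> B
Bits 0 -> C


Decoded message: HCBBC


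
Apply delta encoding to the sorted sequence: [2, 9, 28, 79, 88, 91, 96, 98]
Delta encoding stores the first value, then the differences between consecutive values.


First value: 2
Deltas:
  9 - 2 = 7
  28 - 9 = 19
  79 - 28 = 51
  88 - 79 = 9
  91 - 88 = 3
  96 - 91 = 5
  98 - 96 = 2


Delta encoded: [2, 7, 19, 51, 9, 3, 5, 2]


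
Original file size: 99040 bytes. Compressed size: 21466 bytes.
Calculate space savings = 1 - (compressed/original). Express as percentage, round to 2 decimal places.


ratio = compressed/original = 21466/99040 = 0.216741
savings = 1 - ratio = 1 - 0.216741 = 0.783259
as a percentage: 0.783259 * 100 = 78.33%

Space savings = 1 - 21466/99040 = 78.33%


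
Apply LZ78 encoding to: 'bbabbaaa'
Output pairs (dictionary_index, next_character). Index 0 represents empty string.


LZ78 encoding steps:
Dictionary: {0: ''}
Step 1: w='' (idx 0), next='b' -> output (0, 'b'), add 'b' as idx 1
Step 2: w='b' (idx 1), next='a' -> output (1, 'a'), add 'ba' as idx 2
Step 3: w='b' (idx 1), next='b' -> output (1, 'b'), add 'bb' as idx 3
Step 4: w='' (idx 0), next='a' -> output (0, 'a'), add 'a' as idx 4
Step 5: w='a' (idx 4), next='a' -> output (4, 'a'), add 'aa' as idx 5


Encoded: [(0, 'b'), (1, 'a'), (1, 'b'), (0, 'a'), (4, 'a')]


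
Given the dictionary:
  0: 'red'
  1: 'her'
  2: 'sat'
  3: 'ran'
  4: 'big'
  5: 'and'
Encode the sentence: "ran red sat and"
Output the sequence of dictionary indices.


Look up each word in the dictionary:
  'ran' -> 3
  'red' -> 0
  'sat' -> 2
  'and' -> 5

Encoded: [3, 0, 2, 5]


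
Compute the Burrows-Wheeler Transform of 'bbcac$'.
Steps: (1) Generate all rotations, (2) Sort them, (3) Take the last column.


Rotations (sorted):
  0: $bbcac -> last char: c
  1: ac$bbc -> last char: c
  2: bbcac$ -> last char: $
  3: bcac$b -> last char: b
  4: c$bbca -> last char: a
  5: cac$bb -> last char: b


BWT = cc$bab


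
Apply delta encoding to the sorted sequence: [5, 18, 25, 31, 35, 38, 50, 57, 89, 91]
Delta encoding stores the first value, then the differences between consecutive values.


First value: 5
Deltas:
  18 - 5 = 13
  25 - 18 = 7
  31 - 25 = 6
  35 - 31 = 4
  38 - 35 = 3
  50 - 38 = 12
  57 - 50 = 7
  89 - 57 = 32
  91 - 89 = 2


Delta encoded: [5, 13, 7, 6, 4, 3, 12, 7, 32, 2]


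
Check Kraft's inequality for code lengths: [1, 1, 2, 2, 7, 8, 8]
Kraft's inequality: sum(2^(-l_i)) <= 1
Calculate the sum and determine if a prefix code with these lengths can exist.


Sum = 2^(-1) + 2^(-1) + 2^(-2) + 2^(-2) + 2^(-7) + 2^(-8) + 2^(-8)
    = 0.5 + 0.5 + 0.25 + 0.25 + 0.0078125 + 0.00390625 + 0.00390625
    = 388/256 = 1.515625
Since 1.515625 > 1, Kraft's inequality is NOT satisfied.
A prefix code with these lengths CANNOT exist.

Kraft sum = 1.515625. Not satisfied.
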